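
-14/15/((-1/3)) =14/5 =2.80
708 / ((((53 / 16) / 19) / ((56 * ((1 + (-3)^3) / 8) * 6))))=-235033344 / 53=-4434591.40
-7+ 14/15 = -91/15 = -6.07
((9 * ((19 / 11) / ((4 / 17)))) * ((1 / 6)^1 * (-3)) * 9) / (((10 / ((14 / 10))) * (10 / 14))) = -1281987 / 22000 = -58.27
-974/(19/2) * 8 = -15584/19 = -820.21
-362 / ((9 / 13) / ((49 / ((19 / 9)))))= -230594 / 19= -12136.53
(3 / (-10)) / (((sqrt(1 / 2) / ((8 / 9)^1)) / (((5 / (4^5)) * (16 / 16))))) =-sqrt(2) / 768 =-0.00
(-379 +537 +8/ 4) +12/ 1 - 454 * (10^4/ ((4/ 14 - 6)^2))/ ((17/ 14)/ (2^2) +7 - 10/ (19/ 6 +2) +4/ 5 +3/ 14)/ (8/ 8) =-1197316872/ 55399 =-21612.61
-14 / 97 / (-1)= 0.14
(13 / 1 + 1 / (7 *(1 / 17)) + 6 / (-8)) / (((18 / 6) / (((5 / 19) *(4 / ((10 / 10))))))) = 685 / 133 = 5.15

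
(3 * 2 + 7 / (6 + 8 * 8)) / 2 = 61 / 20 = 3.05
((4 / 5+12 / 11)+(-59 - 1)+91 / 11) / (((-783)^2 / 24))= -21928 / 11239965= -0.00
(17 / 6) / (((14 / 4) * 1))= 17 / 21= 0.81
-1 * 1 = -1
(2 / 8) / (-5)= -1 / 20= -0.05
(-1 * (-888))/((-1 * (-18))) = 148/3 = 49.33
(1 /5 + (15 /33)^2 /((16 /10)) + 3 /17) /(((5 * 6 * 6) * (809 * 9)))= 13867 /35944840800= 0.00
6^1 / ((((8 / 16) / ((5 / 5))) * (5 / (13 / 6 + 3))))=62 / 5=12.40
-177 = -177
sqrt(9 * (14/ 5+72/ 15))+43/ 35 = 43/ 35+3 * sqrt(190)/ 5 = 9.50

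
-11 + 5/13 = -138/13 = -10.62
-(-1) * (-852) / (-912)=71 / 76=0.93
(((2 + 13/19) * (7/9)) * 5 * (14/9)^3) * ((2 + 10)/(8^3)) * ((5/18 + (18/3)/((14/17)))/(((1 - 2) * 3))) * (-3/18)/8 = 27784715/574428672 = 0.05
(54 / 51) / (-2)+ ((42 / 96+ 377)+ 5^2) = 109319 / 272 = 401.91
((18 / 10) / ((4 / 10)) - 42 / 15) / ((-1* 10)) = -17 / 100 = -0.17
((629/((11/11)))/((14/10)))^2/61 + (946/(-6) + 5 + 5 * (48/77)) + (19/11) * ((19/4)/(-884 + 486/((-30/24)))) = 721219501183/228263952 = 3159.59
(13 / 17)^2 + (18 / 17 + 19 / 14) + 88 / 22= 28325 / 4046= 7.00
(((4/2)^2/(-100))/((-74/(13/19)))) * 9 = 117/35150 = 0.00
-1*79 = -79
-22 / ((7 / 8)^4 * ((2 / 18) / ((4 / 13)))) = -3244032 / 31213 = -103.93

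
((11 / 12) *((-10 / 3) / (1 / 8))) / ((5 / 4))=-176 / 9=-19.56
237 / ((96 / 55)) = 4345 / 32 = 135.78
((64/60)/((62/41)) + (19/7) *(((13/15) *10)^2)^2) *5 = 1345856312/17577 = 76569.17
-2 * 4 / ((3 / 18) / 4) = -192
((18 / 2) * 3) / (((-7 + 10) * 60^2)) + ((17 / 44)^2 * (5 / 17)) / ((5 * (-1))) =-0.01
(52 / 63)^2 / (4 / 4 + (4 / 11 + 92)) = 2288 / 313551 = 0.01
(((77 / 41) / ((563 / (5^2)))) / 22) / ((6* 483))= 25 / 19112724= 0.00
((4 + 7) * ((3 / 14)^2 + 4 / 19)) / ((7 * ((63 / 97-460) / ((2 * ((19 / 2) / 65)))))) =-203797 / 794718652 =-0.00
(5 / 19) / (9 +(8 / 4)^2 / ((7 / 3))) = 7 / 285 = 0.02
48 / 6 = 8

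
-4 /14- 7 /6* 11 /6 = -611 /252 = -2.42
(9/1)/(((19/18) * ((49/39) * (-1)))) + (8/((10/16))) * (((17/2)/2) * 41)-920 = 6068322/4655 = 1303.61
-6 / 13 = -0.46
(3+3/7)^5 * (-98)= -46429.29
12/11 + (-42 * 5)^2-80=484232/11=44021.09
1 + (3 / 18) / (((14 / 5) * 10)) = 169 / 168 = 1.01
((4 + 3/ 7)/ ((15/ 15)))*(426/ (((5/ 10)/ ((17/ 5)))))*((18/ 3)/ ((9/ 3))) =898008/ 35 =25657.37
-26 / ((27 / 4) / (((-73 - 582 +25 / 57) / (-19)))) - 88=-6453448 / 29241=-220.70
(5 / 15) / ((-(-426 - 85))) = 1 / 1533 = 0.00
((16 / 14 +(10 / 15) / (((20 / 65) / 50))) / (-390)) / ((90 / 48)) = -9196 / 61425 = -0.15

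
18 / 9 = 2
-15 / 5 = -3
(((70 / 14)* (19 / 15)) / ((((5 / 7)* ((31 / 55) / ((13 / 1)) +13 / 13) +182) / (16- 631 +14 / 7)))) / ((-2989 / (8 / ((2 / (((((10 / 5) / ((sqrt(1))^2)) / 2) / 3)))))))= 1665521 / 175748076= 0.01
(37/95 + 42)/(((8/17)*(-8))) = -68459/6080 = -11.26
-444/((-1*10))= 222/5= 44.40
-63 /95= -0.66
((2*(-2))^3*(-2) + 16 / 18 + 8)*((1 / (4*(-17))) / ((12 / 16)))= -1232 / 459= -2.68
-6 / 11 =-0.55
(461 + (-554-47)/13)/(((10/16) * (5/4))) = 172544/325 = 530.90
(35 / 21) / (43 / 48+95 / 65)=1040 / 1471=0.71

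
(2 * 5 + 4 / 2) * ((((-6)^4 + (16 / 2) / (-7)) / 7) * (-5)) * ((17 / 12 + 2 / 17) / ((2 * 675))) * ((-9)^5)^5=9055620309534444593944409.00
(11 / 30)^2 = 121 / 900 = 0.13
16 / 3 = 5.33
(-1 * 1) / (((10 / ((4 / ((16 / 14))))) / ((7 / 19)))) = -49 / 380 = -0.13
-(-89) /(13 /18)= 123.23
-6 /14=-3 /7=-0.43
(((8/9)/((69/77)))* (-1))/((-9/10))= 6160/5589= 1.10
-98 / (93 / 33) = -1078 / 31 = -34.77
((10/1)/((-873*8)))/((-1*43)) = 5/150156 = 0.00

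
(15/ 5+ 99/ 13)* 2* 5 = 1380/ 13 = 106.15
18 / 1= 18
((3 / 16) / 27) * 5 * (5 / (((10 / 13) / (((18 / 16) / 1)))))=65 / 256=0.25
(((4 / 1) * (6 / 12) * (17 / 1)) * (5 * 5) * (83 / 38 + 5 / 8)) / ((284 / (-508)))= -23047325 / 5396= -4271.19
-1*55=-55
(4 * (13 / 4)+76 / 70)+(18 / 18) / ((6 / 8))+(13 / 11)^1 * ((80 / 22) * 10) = 741899 / 12705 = 58.39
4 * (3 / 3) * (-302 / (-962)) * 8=4832 / 481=10.05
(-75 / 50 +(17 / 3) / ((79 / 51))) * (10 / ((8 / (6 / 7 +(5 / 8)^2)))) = 953095 / 283136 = 3.37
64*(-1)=-64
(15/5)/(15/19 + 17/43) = 2451/968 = 2.53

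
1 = 1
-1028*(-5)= 5140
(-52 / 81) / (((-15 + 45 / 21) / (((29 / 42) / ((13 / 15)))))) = 29 / 729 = 0.04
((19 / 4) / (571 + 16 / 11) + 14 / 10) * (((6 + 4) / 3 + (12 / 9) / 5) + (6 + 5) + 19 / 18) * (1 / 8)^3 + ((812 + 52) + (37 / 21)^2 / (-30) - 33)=26254223539129 / 31595827200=830.94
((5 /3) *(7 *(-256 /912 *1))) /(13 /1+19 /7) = -392 /1881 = -0.21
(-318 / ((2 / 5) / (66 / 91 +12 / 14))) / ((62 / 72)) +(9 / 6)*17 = -8098689 / 5642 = -1435.43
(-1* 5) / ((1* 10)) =-1 / 2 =-0.50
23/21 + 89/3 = 646/21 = 30.76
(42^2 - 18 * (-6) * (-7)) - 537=471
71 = 71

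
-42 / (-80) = 0.52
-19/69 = -0.28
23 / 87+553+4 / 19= 914894 / 1653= 553.47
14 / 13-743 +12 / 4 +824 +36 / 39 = 86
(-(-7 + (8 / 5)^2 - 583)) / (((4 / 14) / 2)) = 102802 / 25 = 4112.08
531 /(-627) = -177 /209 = -0.85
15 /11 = 1.36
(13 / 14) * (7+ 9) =104 / 7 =14.86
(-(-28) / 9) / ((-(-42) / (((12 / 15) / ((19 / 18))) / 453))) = 16 / 129105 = 0.00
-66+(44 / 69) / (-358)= -815188 / 12351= -66.00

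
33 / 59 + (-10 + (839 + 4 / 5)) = 244956 / 295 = 830.36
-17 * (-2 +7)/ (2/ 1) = -85/ 2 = -42.50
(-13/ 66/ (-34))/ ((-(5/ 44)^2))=-572/ 1275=-0.45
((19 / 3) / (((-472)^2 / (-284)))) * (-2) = 1349 / 83544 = 0.02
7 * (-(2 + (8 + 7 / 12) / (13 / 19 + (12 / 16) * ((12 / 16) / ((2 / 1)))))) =-134246 / 1761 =-76.23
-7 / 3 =-2.33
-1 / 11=-0.09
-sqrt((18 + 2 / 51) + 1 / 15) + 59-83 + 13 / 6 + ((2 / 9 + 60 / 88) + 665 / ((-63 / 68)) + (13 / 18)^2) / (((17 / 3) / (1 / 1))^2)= -48.40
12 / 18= 2 / 3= 0.67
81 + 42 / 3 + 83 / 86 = 8253 / 86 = 95.97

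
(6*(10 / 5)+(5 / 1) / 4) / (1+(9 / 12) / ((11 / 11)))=53 / 7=7.57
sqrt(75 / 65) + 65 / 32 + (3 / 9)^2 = sqrt(195) / 13 + 617 / 288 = 3.22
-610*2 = -1220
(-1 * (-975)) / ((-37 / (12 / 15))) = -780 / 37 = -21.08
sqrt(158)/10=1.26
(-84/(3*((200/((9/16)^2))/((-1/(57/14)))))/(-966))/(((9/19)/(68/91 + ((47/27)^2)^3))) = -1007253188191/1482735695500800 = -0.00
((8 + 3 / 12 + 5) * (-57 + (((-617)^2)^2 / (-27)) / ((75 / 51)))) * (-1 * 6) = 65288314701398 / 225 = 290170287561.77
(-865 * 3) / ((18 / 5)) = -4325 / 6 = -720.83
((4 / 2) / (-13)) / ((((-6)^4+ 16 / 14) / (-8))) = 14 / 14755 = 0.00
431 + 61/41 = 17732/41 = 432.49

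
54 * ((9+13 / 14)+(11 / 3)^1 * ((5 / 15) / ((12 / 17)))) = 8815 / 14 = 629.64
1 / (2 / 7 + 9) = 7 / 65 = 0.11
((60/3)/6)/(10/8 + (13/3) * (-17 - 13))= -8/309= -0.03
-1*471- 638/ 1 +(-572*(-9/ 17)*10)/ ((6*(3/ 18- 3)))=-1287.13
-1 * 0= 0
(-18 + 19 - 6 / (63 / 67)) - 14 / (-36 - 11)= -5.08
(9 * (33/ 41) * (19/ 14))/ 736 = 0.01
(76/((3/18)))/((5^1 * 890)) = 228/2225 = 0.10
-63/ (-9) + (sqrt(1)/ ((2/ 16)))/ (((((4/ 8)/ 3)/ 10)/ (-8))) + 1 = -3832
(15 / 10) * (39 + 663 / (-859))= 49257 / 859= 57.34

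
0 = 0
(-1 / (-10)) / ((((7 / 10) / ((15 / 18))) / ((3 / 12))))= 5 / 168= 0.03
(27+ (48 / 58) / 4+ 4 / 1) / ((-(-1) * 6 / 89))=80545 / 174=462.90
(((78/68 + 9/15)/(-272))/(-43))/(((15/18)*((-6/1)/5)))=-0.00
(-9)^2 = 81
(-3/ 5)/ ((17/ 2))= -6/ 85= -0.07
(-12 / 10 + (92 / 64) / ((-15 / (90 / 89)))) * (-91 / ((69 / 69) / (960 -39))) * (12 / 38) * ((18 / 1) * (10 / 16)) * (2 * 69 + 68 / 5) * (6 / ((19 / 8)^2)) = 10003489200432 / 160645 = 62270778.43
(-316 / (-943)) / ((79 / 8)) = 0.03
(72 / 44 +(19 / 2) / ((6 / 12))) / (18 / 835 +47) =189545 / 431893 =0.44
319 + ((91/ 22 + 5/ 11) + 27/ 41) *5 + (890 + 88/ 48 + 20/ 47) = 1237.51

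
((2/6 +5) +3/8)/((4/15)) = 685/32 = 21.41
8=8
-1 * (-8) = 8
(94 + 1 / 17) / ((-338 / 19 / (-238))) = 16359 / 13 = 1258.38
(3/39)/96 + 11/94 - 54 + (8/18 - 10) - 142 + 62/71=-2555773141/12493728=-204.56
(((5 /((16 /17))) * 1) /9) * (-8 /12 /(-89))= 85 /19224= 0.00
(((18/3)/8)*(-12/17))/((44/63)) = -567/748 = -0.76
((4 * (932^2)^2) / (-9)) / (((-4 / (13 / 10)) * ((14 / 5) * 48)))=810896122.18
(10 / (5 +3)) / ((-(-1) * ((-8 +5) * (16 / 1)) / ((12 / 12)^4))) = -5 / 192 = -0.03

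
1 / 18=0.06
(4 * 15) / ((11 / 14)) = 840 / 11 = 76.36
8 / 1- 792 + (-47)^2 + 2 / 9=12827 / 9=1425.22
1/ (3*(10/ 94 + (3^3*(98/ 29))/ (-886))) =603809/ 6162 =97.99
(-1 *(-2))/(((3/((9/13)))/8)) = 48/13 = 3.69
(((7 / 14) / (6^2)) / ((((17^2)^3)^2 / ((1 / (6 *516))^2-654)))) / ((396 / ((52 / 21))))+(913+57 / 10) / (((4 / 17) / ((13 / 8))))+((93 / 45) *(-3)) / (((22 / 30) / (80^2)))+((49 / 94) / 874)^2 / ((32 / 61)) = -2631831936330176804892460461841191577973 / 55100375962423298366278863351766320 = -47764.32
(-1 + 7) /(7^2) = 6 /49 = 0.12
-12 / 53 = -0.23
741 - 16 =725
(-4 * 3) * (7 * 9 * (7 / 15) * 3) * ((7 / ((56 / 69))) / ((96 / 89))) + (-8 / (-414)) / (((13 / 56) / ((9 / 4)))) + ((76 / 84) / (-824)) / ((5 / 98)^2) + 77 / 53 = -66296515800683 / 7834756800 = -8461.85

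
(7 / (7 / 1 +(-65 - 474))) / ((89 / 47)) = -47 / 6764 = -0.01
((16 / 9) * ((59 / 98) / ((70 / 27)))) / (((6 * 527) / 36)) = 4248 / 903805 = 0.00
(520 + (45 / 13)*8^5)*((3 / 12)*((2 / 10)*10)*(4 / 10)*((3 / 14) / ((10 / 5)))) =2441.74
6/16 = 0.38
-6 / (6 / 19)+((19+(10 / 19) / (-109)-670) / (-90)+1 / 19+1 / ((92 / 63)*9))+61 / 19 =-8.43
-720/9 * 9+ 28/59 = -42452/59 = -719.53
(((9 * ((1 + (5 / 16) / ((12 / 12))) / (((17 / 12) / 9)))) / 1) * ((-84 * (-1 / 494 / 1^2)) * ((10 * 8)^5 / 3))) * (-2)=-27875821100.26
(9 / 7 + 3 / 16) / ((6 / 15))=825 / 224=3.68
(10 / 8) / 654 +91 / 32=29777 / 10464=2.85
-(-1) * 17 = 17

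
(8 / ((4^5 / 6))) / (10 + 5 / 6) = 9 / 2080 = 0.00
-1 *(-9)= 9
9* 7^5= 151263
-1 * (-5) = 5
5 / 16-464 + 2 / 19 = -140929 / 304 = -463.58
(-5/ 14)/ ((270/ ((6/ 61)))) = -1/ 7686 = -0.00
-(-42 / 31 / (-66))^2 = -49 / 116281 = -0.00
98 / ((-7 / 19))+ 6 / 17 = -4516 / 17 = -265.65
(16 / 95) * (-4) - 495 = -47089 / 95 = -495.67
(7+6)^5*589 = 218691577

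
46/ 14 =3.29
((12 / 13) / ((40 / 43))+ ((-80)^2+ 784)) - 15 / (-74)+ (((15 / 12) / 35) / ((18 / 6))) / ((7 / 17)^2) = 71126796749 / 9898980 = 7185.27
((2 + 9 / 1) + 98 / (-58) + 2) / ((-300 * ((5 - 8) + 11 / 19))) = 779 / 50025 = 0.02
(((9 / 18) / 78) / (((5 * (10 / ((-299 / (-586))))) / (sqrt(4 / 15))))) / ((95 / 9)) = 23 * sqrt(15) / 27835000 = 0.00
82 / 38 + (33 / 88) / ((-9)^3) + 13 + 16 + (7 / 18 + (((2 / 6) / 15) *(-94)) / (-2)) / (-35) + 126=1015569167 / 6463800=157.12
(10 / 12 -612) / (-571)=3667 / 3426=1.07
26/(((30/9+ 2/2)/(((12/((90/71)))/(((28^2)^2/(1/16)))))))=71/12293120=0.00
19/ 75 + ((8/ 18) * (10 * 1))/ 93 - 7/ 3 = -42524/ 20925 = -2.03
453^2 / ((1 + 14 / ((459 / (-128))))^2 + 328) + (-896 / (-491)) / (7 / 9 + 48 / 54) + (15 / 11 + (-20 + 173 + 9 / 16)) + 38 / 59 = 1385225988176805559 / 1806930545229040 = 766.62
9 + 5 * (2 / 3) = 37 / 3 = 12.33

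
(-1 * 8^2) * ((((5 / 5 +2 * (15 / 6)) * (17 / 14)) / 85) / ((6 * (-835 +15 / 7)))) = 16 / 14575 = 0.00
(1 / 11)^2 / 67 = 1 / 8107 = 0.00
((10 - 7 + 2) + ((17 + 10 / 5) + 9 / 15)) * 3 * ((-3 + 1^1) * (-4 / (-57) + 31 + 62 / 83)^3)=-279677205201881006 / 58828305495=-4754126.48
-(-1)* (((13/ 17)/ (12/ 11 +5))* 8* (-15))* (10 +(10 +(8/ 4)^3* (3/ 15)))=-325.42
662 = 662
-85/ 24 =-3.54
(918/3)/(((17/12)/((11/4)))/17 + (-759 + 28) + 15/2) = -20196/47749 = -0.42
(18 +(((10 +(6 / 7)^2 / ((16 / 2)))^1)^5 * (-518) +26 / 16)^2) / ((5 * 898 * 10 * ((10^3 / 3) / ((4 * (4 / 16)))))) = 196443003.77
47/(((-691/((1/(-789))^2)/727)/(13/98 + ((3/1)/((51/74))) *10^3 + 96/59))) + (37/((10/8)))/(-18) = -1.99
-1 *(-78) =78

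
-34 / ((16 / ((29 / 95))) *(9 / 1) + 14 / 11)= -5423 / 75443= -0.07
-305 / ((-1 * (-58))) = -5.26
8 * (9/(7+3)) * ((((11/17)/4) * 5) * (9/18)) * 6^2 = 1782/17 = 104.82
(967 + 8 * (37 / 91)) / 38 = 4647 / 182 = 25.53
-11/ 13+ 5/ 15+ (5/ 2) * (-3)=-625/ 78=-8.01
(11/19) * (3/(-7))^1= -33/133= -0.25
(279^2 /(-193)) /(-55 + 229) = -25947 /11194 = -2.32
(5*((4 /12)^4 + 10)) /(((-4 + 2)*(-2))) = 4055 /324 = 12.52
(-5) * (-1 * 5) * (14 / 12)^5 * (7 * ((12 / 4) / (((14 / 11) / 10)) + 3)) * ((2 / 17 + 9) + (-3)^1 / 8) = 15487230325 / 176256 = 87867.82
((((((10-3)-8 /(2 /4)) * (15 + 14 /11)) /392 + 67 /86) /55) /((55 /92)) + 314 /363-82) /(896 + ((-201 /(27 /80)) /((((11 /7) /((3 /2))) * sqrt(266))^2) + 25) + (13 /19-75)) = -0.10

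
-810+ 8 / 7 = -5662 / 7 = -808.86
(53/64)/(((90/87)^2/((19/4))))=3.68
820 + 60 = 880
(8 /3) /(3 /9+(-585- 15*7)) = -8 /2069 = -0.00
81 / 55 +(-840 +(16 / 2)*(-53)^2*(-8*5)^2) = 1977489881 / 55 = 35954361.47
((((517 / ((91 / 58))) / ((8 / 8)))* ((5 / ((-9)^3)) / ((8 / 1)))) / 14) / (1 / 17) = -1274405 / 3714984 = -0.34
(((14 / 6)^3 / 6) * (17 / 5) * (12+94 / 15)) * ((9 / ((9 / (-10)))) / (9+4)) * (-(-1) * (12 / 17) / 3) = -375928 / 15795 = -23.80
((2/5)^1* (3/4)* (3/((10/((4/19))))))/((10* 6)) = 3/9500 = 0.00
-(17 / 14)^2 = -289 / 196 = -1.47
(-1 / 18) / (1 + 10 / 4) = -1 / 63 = -0.02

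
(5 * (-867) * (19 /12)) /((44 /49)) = -7643.72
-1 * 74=-74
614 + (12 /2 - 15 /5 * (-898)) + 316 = 3630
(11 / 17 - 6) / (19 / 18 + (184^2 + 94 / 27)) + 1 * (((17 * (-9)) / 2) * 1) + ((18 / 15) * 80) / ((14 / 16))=14453978649 / 435175622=33.21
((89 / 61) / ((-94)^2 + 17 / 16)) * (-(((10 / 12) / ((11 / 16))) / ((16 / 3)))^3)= -22250 / 11479839063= -0.00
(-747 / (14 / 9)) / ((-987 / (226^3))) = 12934128708 / 2303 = 5616208.73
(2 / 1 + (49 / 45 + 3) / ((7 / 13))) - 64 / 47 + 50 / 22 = 1710739 / 162855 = 10.50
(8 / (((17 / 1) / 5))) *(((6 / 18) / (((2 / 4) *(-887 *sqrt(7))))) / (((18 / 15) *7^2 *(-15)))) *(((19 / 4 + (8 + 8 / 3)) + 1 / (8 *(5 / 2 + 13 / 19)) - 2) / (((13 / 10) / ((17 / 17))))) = 1953800 *sqrt(7) / 658992395061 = 0.00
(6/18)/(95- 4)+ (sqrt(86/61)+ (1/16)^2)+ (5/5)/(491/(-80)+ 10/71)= -378945571/2380455168+ sqrt(5246)/61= 1.03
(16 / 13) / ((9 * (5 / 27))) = 48 / 65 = 0.74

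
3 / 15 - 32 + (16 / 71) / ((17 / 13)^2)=-31.67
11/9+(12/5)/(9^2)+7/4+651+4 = 355321/540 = 658.00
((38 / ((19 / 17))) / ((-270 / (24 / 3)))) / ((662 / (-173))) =11764 / 44685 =0.26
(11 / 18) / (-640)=-11 / 11520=-0.00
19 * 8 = 152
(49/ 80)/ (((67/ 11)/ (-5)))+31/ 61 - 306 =-20009599/ 65392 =-305.99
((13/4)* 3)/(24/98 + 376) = 1911/73744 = 0.03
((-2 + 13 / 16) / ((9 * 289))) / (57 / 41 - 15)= 779 / 23221728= 0.00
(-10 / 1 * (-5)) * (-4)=-200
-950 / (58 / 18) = -8550 / 29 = -294.83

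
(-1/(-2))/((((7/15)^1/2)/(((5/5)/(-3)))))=-5/7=-0.71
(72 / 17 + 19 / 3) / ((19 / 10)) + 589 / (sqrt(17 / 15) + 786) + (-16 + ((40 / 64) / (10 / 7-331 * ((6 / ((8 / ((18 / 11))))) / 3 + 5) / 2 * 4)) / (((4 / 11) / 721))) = -8545113756426149 / 851581189122144-19 * sqrt(255) / 298933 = -10.04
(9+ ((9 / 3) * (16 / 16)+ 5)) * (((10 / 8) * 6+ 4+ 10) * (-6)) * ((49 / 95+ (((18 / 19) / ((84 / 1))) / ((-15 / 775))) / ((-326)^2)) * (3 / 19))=-479639106819 / 2685594520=-178.60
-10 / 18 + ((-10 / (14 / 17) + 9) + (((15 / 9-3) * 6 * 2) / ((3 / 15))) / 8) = -863 / 63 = -13.70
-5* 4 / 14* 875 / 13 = -1250 / 13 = -96.15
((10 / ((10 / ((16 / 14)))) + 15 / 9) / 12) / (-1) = -59 / 252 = -0.23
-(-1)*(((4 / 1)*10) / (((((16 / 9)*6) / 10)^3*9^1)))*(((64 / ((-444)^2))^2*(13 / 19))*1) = 0.00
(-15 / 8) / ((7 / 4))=-1.07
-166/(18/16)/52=-332/117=-2.84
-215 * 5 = -1075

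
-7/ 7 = -1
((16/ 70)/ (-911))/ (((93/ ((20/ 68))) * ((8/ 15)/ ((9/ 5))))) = -9/ 3360679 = -0.00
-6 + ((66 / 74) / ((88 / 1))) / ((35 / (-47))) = -62301 / 10360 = -6.01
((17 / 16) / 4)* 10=85 / 32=2.66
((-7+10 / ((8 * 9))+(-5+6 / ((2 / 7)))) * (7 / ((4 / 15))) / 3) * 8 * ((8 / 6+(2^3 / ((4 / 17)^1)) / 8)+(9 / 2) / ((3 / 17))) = 19884.70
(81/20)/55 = 81/1100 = 0.07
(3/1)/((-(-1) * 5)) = 3/5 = 0.60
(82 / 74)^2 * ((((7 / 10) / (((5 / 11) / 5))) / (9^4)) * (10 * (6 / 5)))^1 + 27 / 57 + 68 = 19480908121 / 284430285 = 68.49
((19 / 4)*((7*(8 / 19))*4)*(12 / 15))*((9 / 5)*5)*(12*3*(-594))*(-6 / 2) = 129330432 / 5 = 25866086.40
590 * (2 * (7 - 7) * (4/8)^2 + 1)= 590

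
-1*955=-955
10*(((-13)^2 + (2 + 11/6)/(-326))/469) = 1652705/458682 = 3.60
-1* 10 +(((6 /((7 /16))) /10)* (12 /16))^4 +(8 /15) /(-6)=-121140206 /13505625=-8.97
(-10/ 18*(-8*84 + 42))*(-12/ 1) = -4200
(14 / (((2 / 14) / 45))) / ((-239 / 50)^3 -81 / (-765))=-9371250000 / 231857623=-40.42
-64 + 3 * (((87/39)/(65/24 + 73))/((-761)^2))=-875482694936/13679417141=-64.00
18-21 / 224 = 573 / 32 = 17.91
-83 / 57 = -1.46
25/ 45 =5/ 9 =0.56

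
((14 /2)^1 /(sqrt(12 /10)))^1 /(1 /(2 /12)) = 7 * sqrt(30) /36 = 1.07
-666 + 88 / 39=-25886 / 39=-663.74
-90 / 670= -9 / 67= -0.13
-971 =-971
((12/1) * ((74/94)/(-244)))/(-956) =111/2740852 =0.00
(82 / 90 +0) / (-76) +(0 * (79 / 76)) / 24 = -41 / 3420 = -0.01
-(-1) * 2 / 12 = 1 / 6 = 0.17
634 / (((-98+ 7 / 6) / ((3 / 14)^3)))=-25677 / 398566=-0.06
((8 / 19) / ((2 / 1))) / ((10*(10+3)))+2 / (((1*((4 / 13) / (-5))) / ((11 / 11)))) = -80271 / 2470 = -32.50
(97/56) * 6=291/28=10.39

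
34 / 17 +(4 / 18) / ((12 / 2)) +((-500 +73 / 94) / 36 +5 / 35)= -830555 / 71064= -11.69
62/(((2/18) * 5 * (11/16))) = 8928/55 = 162.33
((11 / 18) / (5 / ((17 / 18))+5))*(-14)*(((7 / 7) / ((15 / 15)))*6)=-374 / 75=-4.99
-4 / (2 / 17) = -34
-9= -9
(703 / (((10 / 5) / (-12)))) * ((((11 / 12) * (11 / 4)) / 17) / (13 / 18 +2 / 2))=-363.17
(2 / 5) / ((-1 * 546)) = -1 / 1365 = -0.00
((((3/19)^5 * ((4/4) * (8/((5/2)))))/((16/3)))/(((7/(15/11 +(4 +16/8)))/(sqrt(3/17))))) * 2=118098 * sqrt(51)/16206067955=0.00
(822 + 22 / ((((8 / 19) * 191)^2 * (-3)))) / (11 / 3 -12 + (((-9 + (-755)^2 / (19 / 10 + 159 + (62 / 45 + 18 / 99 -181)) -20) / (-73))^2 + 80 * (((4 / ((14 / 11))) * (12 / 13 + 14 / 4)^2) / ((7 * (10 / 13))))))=131693126289523058817193 / 28616789204875974737812672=0.00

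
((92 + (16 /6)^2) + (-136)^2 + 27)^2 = 28089424801 /81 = 346783022.23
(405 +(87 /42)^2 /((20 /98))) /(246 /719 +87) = 12252479 /2511960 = 4.88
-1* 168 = -168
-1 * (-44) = 44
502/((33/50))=25100/33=760.61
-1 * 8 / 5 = -8 / 5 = -1.60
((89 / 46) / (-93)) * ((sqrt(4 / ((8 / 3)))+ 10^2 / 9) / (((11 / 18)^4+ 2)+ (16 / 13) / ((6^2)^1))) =-44984160 / 423003649 - 10121436 * sqrt(6) / 2115018245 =-0.12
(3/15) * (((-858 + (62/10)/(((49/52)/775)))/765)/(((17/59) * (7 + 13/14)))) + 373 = 18870133049/50524425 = 373.49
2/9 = 0.22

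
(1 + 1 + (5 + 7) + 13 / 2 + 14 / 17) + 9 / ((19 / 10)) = 16835 / 646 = 26.06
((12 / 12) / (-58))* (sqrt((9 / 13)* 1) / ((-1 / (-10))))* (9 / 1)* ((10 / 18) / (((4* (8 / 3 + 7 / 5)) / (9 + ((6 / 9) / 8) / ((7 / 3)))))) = -284625* sqrt(13) / 2575664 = -0.40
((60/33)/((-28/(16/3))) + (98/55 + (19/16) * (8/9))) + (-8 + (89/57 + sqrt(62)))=-519773/131670 + sqrt(62)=3.93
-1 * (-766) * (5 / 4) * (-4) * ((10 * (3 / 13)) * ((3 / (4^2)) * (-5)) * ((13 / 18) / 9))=47875 / 72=664.93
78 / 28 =2.79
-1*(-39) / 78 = 1 / 2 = 0.50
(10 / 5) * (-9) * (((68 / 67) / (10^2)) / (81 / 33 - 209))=1683 / 1902800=0.00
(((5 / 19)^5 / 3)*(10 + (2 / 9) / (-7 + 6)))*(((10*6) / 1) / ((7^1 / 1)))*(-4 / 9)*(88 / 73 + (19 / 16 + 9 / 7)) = -2176625000 / 37758815577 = -0.06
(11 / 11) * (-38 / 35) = -38 / 35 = -1.09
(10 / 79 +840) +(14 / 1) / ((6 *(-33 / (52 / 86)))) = 282522712 / 336303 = 840.08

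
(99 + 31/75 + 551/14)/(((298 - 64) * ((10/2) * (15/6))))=145709/3071250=0.05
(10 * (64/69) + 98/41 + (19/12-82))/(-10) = 259329/37720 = 6.88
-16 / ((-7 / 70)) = 160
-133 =-133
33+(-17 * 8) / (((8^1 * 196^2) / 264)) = 157905 / 4802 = 32.88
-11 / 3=-3.67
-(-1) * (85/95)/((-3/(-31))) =527/57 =9.25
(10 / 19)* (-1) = -10 / 19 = -0.53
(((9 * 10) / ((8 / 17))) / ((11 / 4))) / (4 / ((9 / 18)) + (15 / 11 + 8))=4.01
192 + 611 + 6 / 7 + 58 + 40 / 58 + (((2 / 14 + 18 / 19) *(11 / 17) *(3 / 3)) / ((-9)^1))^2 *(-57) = 181641714778 / 210673197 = 862.20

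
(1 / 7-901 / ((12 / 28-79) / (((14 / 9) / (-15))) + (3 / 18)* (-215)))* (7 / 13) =-126311 / 212215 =-0.60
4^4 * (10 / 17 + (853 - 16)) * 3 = 10935552 / 17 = 643267.76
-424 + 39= -385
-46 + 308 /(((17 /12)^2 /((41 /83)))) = 715030 /23987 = 29.81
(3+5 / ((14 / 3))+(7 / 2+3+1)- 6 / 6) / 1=74 / 7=10.57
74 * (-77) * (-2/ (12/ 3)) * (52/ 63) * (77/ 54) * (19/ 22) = 703703/ 243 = 2895.90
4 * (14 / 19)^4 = 153664 / 130321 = 1.18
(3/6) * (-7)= -7/2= -3.50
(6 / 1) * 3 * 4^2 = 288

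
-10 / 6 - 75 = -230 / 3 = -76.67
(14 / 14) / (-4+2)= -1 / 2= -0.50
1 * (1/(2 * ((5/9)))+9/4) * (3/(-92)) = -189/1840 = -0.10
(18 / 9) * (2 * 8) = 32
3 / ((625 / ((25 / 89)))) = 3 / 2225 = 0.00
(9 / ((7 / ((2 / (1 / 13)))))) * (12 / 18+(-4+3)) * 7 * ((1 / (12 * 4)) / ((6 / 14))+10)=-18811 / 24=-783.79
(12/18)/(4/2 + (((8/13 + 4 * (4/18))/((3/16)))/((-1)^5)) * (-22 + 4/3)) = 351/88349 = 0.00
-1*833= -833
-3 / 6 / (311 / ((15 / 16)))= -15 / 9952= -0.00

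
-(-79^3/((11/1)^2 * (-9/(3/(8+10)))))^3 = -119851595982618319/278957081304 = -429641.70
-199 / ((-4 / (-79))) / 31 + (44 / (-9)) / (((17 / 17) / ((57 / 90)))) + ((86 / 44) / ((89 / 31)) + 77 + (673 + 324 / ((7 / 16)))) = 156175725659 / 114719220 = 1361.37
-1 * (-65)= 65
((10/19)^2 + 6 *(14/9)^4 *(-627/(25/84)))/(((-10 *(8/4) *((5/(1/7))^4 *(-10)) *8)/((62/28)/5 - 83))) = 234501019632679/92147528812500000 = 0.00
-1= -1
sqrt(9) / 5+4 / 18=37 / 45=0.82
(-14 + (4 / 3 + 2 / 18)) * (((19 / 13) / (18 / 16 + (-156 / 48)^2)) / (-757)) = 34352 / 16562403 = 0.00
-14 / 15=-0.93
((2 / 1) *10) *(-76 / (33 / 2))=-3040 / 33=-92.12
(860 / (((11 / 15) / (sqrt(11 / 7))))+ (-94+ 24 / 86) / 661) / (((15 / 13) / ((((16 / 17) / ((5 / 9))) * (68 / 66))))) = -335296 / 1563265+ 214656 * sqrt(77) / 847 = 2223.63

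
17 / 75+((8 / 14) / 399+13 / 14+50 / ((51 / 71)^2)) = 98.06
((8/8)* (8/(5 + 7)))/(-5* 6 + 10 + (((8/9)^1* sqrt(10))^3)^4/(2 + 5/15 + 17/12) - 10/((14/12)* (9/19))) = 1977006755367/192301563046207600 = 0.00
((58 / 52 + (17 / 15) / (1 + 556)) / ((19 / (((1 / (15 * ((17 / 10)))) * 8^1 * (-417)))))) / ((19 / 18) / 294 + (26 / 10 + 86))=-476145131616 / 5483302810193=-0.09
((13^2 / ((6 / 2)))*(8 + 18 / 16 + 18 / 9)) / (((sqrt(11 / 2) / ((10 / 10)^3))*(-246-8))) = -15041*sqrt(22) / 67056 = -1.05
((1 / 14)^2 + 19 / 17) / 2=3741 / 6664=0.56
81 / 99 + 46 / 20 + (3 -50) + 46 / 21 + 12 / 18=-41.02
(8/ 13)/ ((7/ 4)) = 32/ 91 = 0.35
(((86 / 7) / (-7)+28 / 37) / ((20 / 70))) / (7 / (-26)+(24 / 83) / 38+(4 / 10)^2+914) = -927670250 / 242629007047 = -0.00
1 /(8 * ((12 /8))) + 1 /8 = 5 /24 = 0.21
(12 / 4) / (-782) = -3 / 782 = -0.00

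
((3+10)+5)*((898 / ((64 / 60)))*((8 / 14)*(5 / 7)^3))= 7576875 / 2401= 3155.72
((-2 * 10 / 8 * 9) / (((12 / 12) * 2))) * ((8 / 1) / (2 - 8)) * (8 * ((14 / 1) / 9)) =560 / 3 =186.67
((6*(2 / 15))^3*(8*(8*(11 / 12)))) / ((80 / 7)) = 2.63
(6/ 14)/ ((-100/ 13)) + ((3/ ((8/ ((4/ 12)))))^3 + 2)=174383/ 89600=1.95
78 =78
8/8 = 1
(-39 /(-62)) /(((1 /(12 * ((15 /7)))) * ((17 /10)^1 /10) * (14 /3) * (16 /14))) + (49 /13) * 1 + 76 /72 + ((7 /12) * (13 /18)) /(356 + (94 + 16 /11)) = 89689680193 /3957027984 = 22.67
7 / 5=1.40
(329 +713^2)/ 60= 84783/ 10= 8478.30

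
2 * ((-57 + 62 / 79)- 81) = -21680 / 79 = -274.43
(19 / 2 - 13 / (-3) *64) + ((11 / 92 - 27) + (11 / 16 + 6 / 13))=3747335 / 14352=261.10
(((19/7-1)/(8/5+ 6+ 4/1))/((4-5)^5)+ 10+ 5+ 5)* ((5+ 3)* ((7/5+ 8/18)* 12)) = 2140736/609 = 3515.17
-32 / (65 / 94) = -3008 / 65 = -46.28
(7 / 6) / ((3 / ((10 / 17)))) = 0.23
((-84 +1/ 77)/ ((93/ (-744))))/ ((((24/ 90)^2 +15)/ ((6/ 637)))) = 69843600/ 166325159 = 0.42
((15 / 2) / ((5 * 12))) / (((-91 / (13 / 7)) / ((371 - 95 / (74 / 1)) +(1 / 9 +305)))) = -64205 / 37296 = -1.72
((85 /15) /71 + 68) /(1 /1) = 14501 /213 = 68.08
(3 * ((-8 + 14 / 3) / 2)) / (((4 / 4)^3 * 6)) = -5 / 6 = -0.83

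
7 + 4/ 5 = 39/ 5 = 7.80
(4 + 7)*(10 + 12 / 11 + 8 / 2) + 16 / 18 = 166.89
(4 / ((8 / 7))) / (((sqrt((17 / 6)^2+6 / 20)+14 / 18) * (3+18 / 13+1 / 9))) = -257985 / 3290393+22113 * sqrt(7495) / 6580786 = 0.21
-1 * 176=-176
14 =14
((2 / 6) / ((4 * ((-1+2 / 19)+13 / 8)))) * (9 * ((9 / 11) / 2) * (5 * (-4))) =-3420 / 407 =-8.40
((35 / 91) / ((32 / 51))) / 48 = 85 / 6656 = 0.01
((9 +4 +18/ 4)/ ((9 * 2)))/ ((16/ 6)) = 35/ 96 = 0.36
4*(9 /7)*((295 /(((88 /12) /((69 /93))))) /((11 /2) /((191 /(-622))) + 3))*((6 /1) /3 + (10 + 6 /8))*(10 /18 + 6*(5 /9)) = -991390275 /1942336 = -510.41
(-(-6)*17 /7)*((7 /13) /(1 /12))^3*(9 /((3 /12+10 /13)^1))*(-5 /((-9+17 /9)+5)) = 13991201280 /170183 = 82212.68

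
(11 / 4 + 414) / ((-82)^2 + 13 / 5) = 8335 / 134532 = 0.06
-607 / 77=-7.88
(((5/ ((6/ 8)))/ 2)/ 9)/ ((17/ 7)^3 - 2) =3430/ 114129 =0.03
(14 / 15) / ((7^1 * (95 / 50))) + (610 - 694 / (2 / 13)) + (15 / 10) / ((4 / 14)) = -3895.68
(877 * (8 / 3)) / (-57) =-7016 / 171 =-41.03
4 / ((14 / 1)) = 2 / 7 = 0.29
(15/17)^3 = 3375/4913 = 0.69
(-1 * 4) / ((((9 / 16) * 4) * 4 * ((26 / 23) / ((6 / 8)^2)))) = -0.22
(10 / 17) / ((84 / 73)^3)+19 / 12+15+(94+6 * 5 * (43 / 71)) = 46192411939 / 357696864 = 129.14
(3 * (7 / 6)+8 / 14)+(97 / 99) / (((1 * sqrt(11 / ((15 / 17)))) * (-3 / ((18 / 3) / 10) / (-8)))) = 4.52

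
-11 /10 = -1.10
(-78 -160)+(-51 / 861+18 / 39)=-886477 / 3731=-237.60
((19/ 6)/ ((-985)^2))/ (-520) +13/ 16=614880089/ 756775500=0.81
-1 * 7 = -7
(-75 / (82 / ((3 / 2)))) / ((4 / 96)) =-32.93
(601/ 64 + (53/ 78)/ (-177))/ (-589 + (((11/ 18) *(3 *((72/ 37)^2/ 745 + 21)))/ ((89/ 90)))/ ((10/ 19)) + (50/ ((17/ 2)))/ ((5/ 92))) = -6399313952768855/ 277313258769285024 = -0.02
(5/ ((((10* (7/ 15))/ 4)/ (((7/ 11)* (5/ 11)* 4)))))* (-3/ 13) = -1.14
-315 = -315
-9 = -9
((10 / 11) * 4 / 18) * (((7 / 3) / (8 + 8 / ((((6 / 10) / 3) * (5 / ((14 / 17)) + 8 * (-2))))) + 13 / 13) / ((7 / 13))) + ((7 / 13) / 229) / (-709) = 32789433181 / 55051094826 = 0.60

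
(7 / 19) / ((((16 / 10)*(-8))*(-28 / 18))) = 45 / 2432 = 0.02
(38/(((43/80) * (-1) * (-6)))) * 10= 15200/129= 117.83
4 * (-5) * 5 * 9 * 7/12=-525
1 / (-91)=-1 / 91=-0.01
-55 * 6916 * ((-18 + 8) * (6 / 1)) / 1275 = 304304 / 17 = 17900.24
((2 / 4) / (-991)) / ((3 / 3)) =-0.00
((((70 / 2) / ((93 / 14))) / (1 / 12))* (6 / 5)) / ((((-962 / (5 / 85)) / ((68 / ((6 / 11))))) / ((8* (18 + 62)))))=-5519360 / 14911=-370.15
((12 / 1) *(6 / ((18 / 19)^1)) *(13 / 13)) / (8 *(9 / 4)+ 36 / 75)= 950 / 231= 4.11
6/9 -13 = -37/3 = -12.33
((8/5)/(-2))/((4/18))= -18/5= -3.60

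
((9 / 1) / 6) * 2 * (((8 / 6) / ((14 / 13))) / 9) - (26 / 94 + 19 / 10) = -52229 / 29610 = -1.76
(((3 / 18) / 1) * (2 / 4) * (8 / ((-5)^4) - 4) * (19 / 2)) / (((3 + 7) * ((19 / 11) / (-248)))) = 424886 / 9375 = 45.32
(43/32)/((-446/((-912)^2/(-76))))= 32.97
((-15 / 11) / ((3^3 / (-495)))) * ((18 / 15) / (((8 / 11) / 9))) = 1485 / 4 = 371.25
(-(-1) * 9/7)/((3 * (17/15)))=45/119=0.38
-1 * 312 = -312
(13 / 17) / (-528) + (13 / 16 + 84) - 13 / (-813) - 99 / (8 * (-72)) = 275679367 / 3243328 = 85.00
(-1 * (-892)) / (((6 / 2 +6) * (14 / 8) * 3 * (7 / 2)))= 7136 / 1323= 5.39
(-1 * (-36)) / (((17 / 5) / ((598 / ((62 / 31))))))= 53820 / 17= 3165.88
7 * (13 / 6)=91 / 6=15.17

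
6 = 6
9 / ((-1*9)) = -1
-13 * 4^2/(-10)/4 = 26/5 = 5.20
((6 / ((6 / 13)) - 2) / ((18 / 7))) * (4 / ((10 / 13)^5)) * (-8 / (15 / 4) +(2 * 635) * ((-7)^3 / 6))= -10378553844659 / 2250000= -4612690.60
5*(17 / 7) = 85 / 7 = 12.14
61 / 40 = 1.52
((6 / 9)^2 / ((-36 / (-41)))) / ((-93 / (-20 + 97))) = -3157 / 7533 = -0.42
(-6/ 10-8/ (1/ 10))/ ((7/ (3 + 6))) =-3627/ 35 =-103.63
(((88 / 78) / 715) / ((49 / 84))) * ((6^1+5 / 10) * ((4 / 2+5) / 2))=4 / 65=0.06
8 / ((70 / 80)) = 64 / 7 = 9.14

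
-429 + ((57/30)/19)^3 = -428999/1000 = -429.00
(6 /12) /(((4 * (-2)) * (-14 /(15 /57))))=5 /4256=0.00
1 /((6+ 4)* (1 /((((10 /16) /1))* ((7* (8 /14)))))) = 1 /4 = 0.25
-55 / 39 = -1.41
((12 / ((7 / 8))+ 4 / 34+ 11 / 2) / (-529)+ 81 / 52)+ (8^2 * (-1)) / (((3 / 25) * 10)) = -508814105 / 9820356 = -51.81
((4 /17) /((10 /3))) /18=1 /255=0.00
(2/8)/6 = 0.04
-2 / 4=-1 / 2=-0.50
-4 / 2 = -2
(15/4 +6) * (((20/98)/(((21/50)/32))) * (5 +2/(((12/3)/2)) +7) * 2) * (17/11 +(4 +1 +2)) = 127088000/3773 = 33683.54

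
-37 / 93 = -0.40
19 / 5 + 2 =29 / 5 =5.80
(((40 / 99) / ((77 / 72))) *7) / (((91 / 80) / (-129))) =-3302400 / 11011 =-299.92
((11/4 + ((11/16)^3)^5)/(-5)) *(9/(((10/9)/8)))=-51430324450579566327/1441151880758558720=-35.69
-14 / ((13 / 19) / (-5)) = 1330 / 13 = 102.31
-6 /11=-0.55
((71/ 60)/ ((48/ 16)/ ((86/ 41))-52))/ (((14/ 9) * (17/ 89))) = -815151/ 10350620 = -0.08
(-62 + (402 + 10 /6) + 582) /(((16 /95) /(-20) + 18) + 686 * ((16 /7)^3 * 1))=1316225 /11699238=0.11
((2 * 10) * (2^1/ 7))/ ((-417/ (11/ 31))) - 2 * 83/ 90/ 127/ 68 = -59501129/ 11721945060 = -0.01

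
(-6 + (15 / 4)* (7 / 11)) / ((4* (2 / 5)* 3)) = -265 / 352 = -0.75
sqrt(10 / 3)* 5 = 5* sqrt(30) / 3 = 9.13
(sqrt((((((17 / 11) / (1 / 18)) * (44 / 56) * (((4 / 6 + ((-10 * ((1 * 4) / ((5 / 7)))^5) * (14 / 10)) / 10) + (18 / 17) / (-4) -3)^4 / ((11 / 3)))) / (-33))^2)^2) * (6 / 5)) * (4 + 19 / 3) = 16159918318796019667429120686836164663159167499928387516248709999460163572309713311 / 3189227864678289279254386201500892639160156250000000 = 5067031583968095691509420000000.00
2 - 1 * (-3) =5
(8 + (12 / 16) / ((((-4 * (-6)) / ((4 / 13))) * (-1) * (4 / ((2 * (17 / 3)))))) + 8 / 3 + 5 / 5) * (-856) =-259047 / 26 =-9963.35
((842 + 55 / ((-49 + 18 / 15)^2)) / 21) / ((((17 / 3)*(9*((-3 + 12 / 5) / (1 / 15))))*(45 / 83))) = -1330690777 / 8258839785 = -0.16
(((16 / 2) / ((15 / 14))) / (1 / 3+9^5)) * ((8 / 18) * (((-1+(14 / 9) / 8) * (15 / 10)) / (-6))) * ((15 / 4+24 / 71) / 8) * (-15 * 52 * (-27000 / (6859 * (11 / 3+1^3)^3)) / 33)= 492409125 / 92998119307016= 0.00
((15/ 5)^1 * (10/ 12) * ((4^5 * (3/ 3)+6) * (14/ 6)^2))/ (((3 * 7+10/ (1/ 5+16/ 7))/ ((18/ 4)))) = 1568175/ 622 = 2521.18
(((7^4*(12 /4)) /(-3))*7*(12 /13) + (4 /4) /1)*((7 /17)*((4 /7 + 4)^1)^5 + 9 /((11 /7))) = -12841746.75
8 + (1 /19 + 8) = 305 /19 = 16.05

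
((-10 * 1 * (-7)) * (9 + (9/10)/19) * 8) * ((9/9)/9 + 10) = 973336/19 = 51228.21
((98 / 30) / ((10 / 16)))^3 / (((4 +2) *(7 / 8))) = 34420736 / 1265625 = 27.20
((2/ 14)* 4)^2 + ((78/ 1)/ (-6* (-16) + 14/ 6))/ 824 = 0.33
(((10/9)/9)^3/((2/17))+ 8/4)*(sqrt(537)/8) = 535691*sqrt(537)/2125764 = 5.84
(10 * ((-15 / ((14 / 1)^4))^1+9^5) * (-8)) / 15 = -756142123 / 2401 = -314928.00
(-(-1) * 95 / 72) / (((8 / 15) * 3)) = 475 / 576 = 0.82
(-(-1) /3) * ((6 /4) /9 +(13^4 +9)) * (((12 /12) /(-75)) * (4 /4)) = -171421 /1350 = -126.98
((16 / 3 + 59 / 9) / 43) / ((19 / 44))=4708 / 7353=0.64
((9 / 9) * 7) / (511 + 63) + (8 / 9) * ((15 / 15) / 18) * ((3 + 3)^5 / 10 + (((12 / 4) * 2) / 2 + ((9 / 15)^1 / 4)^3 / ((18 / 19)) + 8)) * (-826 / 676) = -16430771537 / 345384000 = -47.57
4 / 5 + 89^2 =39609 / 5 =7921.80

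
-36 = -36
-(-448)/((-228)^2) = 28/3249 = 0.01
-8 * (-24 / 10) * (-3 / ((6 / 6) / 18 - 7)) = 5184 / 625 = 8.29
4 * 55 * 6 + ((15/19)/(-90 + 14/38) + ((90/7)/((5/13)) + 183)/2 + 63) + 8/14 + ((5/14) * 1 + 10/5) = 17811572/11921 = 1494.13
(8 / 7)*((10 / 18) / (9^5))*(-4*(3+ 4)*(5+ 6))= -1760 / 531441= -0.00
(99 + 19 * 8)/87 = 251/87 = 2.89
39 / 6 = 13 / 2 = 6.50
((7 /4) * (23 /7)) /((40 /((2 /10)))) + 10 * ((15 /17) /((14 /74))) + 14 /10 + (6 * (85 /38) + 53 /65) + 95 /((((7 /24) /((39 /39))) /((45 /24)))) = 2260802497 /3359200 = 673.02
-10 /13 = -0.77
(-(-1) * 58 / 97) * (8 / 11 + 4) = 3016 / 1067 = 2.83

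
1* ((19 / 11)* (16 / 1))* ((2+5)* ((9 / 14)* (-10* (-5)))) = 68400 / 11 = 6218.18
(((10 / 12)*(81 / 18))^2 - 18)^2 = 3969 / 256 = 15.50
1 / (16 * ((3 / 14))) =7 / 24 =0.29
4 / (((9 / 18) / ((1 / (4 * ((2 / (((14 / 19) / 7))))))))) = 2 / 19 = 0.11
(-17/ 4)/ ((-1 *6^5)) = 17/ 31104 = 0.00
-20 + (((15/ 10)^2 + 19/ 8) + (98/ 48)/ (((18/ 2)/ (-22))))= -4399/ 216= -20.37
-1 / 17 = -0.06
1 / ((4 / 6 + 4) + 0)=3 / 14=0.21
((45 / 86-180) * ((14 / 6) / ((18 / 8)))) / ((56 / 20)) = -8575 / 129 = -66.47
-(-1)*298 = 298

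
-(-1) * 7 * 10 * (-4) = -280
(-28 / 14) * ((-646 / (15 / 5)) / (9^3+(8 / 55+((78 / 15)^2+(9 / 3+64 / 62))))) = 2753575 / 4860642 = 0.57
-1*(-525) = 525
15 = 15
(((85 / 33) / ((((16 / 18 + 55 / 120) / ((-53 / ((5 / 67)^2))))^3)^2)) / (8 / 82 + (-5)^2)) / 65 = 1956762411880905949162577890803012559557623808 / 9974717741641240478515625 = 196172208834747456148.39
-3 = -3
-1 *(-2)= 2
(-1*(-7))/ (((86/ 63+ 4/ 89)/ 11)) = 431739/ 7906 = 54.61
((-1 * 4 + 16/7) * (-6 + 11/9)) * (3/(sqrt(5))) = 10.99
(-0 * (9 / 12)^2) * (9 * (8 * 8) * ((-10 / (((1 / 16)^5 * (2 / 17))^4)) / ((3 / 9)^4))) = 0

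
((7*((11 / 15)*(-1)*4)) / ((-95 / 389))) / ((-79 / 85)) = -2036804 / 22515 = -90.46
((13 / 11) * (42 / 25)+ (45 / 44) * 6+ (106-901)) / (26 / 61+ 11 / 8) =-35199684 / 80575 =-436.86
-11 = -11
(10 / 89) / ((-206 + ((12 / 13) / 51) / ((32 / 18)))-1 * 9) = -8840 / 16914539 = -0.00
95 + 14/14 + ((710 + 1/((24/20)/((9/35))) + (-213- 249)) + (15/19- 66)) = 74215/266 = 279.00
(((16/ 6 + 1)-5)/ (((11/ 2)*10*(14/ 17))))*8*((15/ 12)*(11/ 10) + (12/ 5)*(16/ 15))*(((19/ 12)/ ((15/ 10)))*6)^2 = -9659638/ 259875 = -37.17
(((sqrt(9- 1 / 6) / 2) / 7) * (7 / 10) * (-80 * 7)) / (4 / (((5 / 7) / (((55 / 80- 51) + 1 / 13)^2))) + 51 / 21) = -5299840 * sqrt(318) / 16052453427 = -0.01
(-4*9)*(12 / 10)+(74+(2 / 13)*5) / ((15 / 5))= -1188 / 65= -18.28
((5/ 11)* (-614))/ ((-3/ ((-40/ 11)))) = -122800/ 363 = -338.29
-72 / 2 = -36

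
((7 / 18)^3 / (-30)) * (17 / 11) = -0.00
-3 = -3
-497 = -497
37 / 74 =1 / 2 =0.50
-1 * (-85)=85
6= 6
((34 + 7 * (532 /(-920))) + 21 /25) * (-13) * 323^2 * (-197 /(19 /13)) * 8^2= 207153628182176 /575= 360267179447.26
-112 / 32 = -7 / 2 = -3.50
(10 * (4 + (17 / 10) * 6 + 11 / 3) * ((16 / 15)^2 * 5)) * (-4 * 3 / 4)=-137216 / 45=-3049.24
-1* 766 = -766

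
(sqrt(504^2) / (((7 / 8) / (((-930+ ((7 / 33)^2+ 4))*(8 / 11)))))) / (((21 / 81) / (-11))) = 13939637760 / 847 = 16457659.69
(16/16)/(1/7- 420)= -7/2939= -0.00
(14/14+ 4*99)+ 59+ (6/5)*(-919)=-3234/5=-646.80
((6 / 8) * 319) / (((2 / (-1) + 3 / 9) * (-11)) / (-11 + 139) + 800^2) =91872 / 245760055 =0.00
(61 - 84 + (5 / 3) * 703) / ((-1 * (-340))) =1723 / 510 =3.38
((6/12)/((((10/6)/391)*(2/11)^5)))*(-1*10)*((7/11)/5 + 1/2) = -1184998617/320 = -3703120.68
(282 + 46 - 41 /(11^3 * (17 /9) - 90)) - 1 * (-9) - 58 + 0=6086574 /21817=278.98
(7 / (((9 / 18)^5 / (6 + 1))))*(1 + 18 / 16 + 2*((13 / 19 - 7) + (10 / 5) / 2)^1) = -253428 / 19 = -13338.32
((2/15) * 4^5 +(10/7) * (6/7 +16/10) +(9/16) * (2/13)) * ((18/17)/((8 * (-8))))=-32134629/13861120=-2.32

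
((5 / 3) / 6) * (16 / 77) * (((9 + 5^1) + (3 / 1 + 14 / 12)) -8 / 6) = 2020 / 2079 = 0.97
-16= -16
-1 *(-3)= 3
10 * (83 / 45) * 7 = 1162 / 9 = 129.11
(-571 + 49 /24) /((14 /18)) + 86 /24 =-122293 /168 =-727.93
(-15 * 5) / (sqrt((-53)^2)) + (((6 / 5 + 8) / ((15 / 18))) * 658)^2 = 1748017633317 / 33125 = 52770343.65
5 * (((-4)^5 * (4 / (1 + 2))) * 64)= -1310720 / 3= -436906.67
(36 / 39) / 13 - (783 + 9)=-133836 / 169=-791.93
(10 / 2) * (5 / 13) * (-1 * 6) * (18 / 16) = -12.98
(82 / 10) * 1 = 41 / 5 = 8.20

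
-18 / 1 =-18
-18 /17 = -1.06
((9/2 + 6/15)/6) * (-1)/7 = -7/60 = -0.12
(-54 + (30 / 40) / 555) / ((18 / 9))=-39959 / 1480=-27.00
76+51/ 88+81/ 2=10303/ 88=117.08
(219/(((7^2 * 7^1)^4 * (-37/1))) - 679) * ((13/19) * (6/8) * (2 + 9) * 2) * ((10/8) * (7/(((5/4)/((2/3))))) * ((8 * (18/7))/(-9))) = 81765.89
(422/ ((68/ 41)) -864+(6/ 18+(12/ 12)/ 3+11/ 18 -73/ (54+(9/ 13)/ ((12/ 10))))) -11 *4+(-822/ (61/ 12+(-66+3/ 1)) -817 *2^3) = -360898480939/ 50296455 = -7175.43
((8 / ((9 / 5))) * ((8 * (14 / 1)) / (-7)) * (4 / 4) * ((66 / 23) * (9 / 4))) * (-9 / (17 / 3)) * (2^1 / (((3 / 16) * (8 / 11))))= 4181760 / 391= 10695.04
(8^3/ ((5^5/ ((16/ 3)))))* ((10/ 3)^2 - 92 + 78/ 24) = -1144832/ 16875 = -67.84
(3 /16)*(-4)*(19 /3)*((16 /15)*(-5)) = 76 /3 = 25.33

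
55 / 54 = 1.02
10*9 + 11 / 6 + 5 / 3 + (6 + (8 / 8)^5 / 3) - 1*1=593 / 6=98.83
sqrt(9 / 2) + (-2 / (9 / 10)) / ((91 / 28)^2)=-320 / 1521 + 3 * sqrt(2) / 2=1.91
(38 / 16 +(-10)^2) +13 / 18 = 103.10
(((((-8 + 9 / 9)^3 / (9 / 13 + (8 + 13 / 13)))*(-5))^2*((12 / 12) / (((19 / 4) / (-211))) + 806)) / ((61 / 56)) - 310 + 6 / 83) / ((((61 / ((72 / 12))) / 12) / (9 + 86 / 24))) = 51510329328227408 / 158436459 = 325116640.79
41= 41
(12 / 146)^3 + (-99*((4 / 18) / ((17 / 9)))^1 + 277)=1754859359 / 6613289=265.35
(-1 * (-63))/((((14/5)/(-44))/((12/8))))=-1485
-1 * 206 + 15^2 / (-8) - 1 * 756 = -7921 / 8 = -990.12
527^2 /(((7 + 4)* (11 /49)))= 13608721 /121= 112468.77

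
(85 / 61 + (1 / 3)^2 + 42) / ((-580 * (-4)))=5971 / 318420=0.02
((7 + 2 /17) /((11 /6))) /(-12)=-11 /34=-0.32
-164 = -164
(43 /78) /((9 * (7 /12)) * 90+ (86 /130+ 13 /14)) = 1505 /1294266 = 0.00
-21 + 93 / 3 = 10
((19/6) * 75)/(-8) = -475/16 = -29.69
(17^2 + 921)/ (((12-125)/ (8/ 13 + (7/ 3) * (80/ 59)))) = -10522160/ 260013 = -40.47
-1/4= -0.25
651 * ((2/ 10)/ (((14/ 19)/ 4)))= 3534/ 5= 706.80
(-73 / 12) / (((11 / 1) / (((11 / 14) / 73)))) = -1 / 168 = -0.01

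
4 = 4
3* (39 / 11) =117 / 11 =10.64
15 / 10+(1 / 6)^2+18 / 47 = 3233 / 1692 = 1.91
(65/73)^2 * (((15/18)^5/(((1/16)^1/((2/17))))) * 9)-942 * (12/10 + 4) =-59841685787/12230055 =-4893.00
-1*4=-4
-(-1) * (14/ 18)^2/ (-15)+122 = 148181/ 1215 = 121.96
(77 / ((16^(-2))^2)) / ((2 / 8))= 20185088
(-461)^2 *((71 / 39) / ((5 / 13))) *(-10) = -30177982 / 3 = -10059327.33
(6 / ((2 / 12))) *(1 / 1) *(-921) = -33156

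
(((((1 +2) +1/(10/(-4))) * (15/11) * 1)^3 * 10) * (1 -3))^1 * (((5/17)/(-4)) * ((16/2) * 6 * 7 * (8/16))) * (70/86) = 8962.22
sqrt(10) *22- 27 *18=-486 + 22 *sqrt(10)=-416.43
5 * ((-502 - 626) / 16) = -705 / 2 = -352.50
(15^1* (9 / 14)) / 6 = 1.61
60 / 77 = 0.78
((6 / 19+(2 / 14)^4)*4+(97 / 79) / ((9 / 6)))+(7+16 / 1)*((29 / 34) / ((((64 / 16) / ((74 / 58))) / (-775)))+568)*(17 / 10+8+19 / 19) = 1292441641385519 / 14703916080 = 87897.78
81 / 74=1.09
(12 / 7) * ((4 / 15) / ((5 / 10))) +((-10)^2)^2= 350032 / 35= 10000.91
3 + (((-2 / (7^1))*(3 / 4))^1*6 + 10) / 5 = 166 / 35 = 4.74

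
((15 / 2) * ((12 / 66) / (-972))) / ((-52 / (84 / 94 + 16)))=1985 / 4355208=0.00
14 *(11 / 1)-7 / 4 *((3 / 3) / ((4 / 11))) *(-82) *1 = 4389 / 8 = 548.62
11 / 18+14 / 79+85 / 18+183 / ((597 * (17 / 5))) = 4490483 / 801771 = 5.60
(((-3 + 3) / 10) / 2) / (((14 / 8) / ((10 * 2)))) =0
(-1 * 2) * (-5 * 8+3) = 74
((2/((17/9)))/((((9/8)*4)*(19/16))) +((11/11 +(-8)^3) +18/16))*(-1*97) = 127749485/2584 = 49438.66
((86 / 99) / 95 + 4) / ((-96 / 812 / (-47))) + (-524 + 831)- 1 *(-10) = 215653093 / 112860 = 1910.80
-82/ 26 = -41/ 13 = -3.15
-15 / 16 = -0.94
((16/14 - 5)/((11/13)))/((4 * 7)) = -351/2156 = -0.16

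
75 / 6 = 25 / 2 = 12.50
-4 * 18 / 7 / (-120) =3 / 35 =0.09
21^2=441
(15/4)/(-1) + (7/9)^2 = -1019/324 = -3.15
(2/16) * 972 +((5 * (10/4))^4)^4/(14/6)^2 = 209547579288483056184201/3211264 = 65253924712662383.47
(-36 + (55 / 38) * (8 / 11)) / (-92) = 166 / 437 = 0.38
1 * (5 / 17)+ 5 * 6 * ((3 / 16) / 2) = 845 / 272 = 3.11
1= 1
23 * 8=184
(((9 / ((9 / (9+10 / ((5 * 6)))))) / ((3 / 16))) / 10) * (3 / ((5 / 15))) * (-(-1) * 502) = 112448 / 5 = 22489.60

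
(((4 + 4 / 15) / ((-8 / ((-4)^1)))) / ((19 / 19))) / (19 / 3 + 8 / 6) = 32 / 115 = 0.28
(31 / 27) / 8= 31 / 216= 0.14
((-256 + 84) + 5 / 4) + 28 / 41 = -27891 / 164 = -170.07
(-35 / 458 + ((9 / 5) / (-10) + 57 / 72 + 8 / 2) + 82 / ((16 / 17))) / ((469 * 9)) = 6297059 / 289982700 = 0.02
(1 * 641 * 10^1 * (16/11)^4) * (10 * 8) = 2295393.81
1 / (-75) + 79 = 5924 / 75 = 78.99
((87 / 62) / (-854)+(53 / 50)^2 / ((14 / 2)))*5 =1314361 / 1654625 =0.79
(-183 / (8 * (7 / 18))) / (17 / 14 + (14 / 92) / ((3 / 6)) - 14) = 37881 / 8038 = 4.71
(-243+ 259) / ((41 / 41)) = 16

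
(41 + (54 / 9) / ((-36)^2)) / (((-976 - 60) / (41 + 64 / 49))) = -6120187 / 3655008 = -1.67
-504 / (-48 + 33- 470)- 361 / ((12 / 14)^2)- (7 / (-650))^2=-90425805701 / 184421250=-490.32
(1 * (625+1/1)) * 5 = 3130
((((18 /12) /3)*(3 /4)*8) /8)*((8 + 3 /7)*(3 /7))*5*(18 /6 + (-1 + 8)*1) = 13275 /196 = 67.73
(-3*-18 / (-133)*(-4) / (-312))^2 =81 / 2989441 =0.00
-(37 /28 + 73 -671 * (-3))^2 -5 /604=-515788522755 /118384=-4356910.75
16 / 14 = 8 / 7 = 1.14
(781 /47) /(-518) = -0.03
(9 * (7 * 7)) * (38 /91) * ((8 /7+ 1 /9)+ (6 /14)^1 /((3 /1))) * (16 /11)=4864 /13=374.15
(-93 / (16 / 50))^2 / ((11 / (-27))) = -145951875 / 704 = -207318.00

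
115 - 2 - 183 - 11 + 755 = 674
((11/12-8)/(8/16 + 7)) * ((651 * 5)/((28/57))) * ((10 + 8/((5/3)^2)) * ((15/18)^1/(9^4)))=-1612093/157464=-10.24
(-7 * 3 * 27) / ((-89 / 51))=28917 / 89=324.91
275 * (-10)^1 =-2750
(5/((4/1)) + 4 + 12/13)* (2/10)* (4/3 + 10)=13.99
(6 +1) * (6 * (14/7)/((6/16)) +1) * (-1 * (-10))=2310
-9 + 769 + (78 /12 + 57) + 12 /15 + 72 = 8963 /10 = 896.30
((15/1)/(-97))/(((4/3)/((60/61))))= -675/5917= -0.11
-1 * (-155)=155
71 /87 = 0.82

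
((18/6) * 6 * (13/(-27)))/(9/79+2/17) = -34918/933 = -37.43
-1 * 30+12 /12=-29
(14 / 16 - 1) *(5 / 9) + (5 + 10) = 1075 / 72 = 14.93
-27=-27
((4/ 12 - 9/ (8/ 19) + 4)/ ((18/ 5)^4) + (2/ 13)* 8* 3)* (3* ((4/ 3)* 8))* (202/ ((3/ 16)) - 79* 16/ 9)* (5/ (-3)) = -1239601252580/ 6908733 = -179425.27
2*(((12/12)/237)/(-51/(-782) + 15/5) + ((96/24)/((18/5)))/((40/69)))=256381/66834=3.84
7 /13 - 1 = -6 /13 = -0.46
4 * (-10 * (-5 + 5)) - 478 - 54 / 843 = -134336 / 281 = -478.06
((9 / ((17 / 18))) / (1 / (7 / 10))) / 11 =567 / 935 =0.61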